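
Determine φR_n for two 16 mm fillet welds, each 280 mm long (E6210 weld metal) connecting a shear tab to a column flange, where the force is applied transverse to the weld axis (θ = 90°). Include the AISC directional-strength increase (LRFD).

E62XX → F_EXX = 620 MPa.
t_e = 0.707 × 16 = 11.31 mm; A_we = 11.31 × 560 = 6335 mm².
Directional factor: 1.0 + 0.5 sin^1.5(90°) = 1.5.
F_nw = 0.6 × 620 × 1.5 = 558 MPa.
φR_n = 0.75 × 558 × 6335 × 10⁻³ = 2651 kN.

φR_n ≈ 2650 kN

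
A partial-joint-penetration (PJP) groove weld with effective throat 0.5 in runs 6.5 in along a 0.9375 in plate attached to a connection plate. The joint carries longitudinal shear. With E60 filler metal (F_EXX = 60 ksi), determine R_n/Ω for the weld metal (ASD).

Effective throat (given) t_e = 0.5 in.
A_we = 0.5 × 6.5 = 3.25 in².
F_nw = 0.6 F_EXX = 36 ksi.
R_n/Ω = (36 × 3.25) / 2.0 = 58.5 kips.

R_n/Ω ≈ 58.5 kips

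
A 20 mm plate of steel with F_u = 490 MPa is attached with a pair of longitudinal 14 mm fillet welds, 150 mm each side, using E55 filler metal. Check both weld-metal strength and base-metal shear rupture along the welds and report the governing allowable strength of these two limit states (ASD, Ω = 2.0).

E55XX → F_EXX = 550 MPa.
t_e = 0.707 × 14 = 9.898 mm; L = 300 mm.
Weld metal: R_n/Ω = (1/2.0) × 0.6 × 550 × 9.898 × 300 × 10⁻³ = 490 kN.
Base metal (shear rupture): R_n/Ω = (1/2.0) × 0.6 × 490 × 20 × 300 × 10⁻³ = 882 kN.
Governing: weld metal.

R_n/Ω ≈ 490 kN (weld metal governs)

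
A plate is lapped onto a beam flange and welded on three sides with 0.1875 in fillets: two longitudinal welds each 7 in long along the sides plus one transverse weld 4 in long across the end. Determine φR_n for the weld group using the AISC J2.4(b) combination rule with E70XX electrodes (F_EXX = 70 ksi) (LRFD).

φR_n ≈ 75.2 kip

t_e = 0.707 × 0.1875 = 0.1326 in.
R_nwl = 0.6 × 70 × 0.1326 × 14 = 77.95 kip (longitudinal, 2 welds).
R_nwt = 0.6 × 70 × 0.1326 × 4 = 22.27 kip (transverse, base value).
(i) R_nwl + R_nwt = 100.2 kip; (ii) 0.85 R_nwl + 1.5 R_nwt = 99.66 kip.
R_n = max = 100.2 kip [governs: (i)]; φR_n = 75.16 kip.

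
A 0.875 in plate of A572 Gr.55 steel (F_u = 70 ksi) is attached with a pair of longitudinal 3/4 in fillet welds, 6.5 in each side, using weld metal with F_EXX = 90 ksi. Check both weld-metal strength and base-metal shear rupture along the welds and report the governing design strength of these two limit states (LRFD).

t_e = 0.707 × 0.75 = 0.5302 in; L = 13 in.
Weld metal: φR_n = 0.75 × 0.6 × 90 × 0.5302 × 13 = 279.2 kip.
Base metal (shear rupture): φR_n = 0.75 × 0.6 × 70 × 0.875 × 13 = 358.3 kip.
Governing: weld metal.

φR_n ≈ 279 kip (weld metal governs)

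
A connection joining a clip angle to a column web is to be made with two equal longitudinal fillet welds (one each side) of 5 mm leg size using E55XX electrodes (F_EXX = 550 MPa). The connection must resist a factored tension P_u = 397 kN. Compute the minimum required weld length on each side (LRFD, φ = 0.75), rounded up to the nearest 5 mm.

Throat t_e = 0.707 × 5 = 3.535 mm.
φr_n = 0.75 × 0.6 × 550 × 3.535 × 10⁻³ = 0.8749 kN/mm.
L_req = P_u / φr_n = 397 / 0.8749 = 453.8 mm total.
Per side: 453.8 / 2 = 226.9 mm.
Round up → use L = 230 mm on each side.

L = 230 mm on each side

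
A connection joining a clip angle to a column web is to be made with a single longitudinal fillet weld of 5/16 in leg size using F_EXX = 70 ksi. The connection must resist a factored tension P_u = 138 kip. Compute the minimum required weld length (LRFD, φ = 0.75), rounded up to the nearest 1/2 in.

L = 20 in

Throat t_e = 0.707 × 0.3125 = 0.2209 in.
φr_n = 0.75 × 0.6 × 70 × 0.2209 = 6.96 kip/in.
L_req = P_u / φr_n = 138 / 6.96 = 19.83 in total.
Round up → use L = 20 in.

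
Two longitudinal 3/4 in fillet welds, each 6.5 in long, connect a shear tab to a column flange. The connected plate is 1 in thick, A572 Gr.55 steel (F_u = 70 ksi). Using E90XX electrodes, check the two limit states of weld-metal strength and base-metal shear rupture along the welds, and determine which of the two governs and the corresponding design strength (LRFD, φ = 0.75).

φR_n ≈ 279 kips (weld metal governs)

E90XX → F_EXX = 90 ksi.
t_e = 0.707 × 0.75 = 0.5302 in; L = 13 in.
Weld metal: φR_n = 0.75 × 0.6 × 90 × 0.5302 × 13 = 279.2 kips.
Base metal (shear rupture): φR_n = 0.75 × 0.6 × 70 × 1 × 13 = 409.5 kips.
Governing: weld metal.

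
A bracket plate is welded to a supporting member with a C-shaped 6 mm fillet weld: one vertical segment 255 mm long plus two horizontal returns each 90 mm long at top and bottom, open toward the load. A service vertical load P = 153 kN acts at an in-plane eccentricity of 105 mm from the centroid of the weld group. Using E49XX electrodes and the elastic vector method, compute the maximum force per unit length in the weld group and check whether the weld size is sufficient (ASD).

E49XX → F_EXX = 490 MPa.
Total weld length L_w = 435 mm. Treat welds as unit-width lines.
Centroid: x̄ = 2×90×45 / 435 = 18.62 mm from the vertical weld.
Polar moment about centroid: J = I_x + I_y = [255³/12 + 2×90×127.5²] + [255×18.62² + 2(90³/12 + 90×26.38²)] = 4643000 mm³.
Direct shear f_v = P/L_w = 153×10³ / 435 = 351.7 N/mm (vertical).
Torsion M = P·e = 153×10³ × 105 = 16065000 N·mm.
Critical point at (x, y) = (71.38, 127.5) from centroid. f_tx = M·y/J = 441.1 N/mm; f_ty = M·x/J = 247 N/mm.
Resultant f_max = √[f_tx² + (f_v + f_ty)²] = √[441.1² + (351.7 + 247)²] = 743.7 N/mm.
Capacity per unit length: r_n/Ω = (1/2.0) × 0.6 × 490 × (0.707 × 6) = 623.6 N/mm.
743.7 > 623.6 → NOT adequate.

f_max ≈ 744 N/mm; NOT adequate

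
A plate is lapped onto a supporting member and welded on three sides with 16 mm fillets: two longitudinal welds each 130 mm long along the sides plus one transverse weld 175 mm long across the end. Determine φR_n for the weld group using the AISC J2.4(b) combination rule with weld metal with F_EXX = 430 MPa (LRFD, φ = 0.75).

t_e = 0.707 × 16 = 11.31 mm.
R_nwl = 0.6 × 430 × 11.31 × 260 × 10⁻³ = 758.8 kN (longitudinal, 2 welds).
R_nwt = 0.6 × 430 × 11.31 × 175 × 10⁻³ = 510.7 kN (transverse, base value).
(i) R_nwl + R_nwt = 1270 kN; (ii) 0.85 R_nwl + 1.5 R_nwt = 1411 kN.
R_n = max = 1411 kN [governs: (ii)]; φR_n = 1058 kN.

φR_n ≈ 1060 kN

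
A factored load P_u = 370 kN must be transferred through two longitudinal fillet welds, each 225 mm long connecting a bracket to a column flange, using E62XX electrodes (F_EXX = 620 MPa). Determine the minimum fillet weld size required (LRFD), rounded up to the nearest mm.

w = 5 mm

Total weld length L = 450 mm.
Required throat t_e = P_u / (φ × 0.6 F_EXX × L) = 370 / (0.75 × 0.6 × 620 × 450 × 10⁻³) = 2.947 mm.
Required leg w = t_e / 0.707 = 4.168 mm → use 5 mm.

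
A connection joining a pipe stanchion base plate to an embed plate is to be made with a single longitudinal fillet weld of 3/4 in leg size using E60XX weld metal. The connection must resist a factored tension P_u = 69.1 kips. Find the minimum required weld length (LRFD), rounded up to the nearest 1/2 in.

L = 5 in

E60XX → F_EXX = 60 ksi.
Throat t_e = 0.707 × 0.75 = 0.5302 in.
φr_n = 0.75 × 0.6 × 60 × 0.5302 = 14.32 kips/in.
L_req = P_u / φr_n = 69.1 / 14.32 = 4.827 in total.
Round up → use L = 5 in.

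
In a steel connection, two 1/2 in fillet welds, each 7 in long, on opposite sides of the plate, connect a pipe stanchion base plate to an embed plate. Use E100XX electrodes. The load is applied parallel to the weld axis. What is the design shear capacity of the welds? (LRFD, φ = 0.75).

E100XX → F_EXX = 100 ksi.
Effective throat t_e = 0.707 × 0.5 = 0.3535 in.
Total length L = 14 in; A_we = 0.3535 × 14 = 4.949 in².
F_nw = 0.6 F_EXX = 0.6 × 100 = 60 ksi.
φR_n = 0.75 × 60 × 4.949 = 222.7 kip.

φR_n ≈ 223 kip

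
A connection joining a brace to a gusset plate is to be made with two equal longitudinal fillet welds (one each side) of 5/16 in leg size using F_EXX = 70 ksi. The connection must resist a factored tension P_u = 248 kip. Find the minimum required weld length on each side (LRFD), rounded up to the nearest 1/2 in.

L = 18 in on each side

Throat t_e = 0.707 × 0.3125 = 0.2209 in.
φr_n = 0.75 × 0.6 × 70 × 0.2209 = 6.96 kip/in.
L_req = P_u / φr_n = 248 / 6.96 = 35.63 in total.
Per side: 35.63 / 2 = 17.82 in.
Round up → use L = 18 in on each side.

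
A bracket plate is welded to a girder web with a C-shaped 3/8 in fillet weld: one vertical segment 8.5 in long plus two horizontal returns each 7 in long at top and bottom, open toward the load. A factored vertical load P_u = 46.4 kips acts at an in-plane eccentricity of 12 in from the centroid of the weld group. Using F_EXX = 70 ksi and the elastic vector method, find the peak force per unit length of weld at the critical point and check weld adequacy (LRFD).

Total weld length L_w = 22.5 in. Treat welds as unit-width lines.
Centroid: x̄ = 2×7×3.5 / 22.5 = 2.178 in from the vertical weld.
Polar moment about centroid: J = I_x + I_y = [8.5³/12 + 2×7×4.25²] + [8.5×2.178² + 2(7³/12 + 7×1.322²)] = 426 in³.
Direct shear f_v = P/L_w = 46.4 / 22.5 = 2.062 kip/in (vertical).
Torsion M = P·e = 46.4 × 12 = 556.8 kip·in.
Critical point at (x, y) = (4.822, 4.25) from centroid. f_tx = M·y/J = 5.555 kip/in; f_ty = M·x/J = 6.303 kip/in.
Resultant f_max = √[f_tx² + (f_v + f_ty)²] = √[5.555² + (2.062 + 6.303)²] = 10.04 kip/in.
Capacity per unit length: φr_n = 0.75 × 0.6 × 70 × (0.707 × 0.375) = 8.351 kip/in.
10.04 > 8.351 → NOT adequate.

f_max ≈ 10 kip/in; NOT adequate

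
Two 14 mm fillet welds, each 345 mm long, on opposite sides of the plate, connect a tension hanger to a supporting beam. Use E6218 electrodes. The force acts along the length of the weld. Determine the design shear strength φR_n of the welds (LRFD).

E62XX → F_EXX = 620 MPa.
Effective throat t_e = 0.707 × 14 = 9.898 mm.
Total length L = 690 mm; A_we = 9.898 × 690 = 6830 mm².
F_nw = 0.6 F_EXX = 0.6 × 620 = 372 MPa.
φR_n = 0.75 × 372 × 6830 × 10⁻³ = 1905 kN.

φR_n ≈ 1910 kN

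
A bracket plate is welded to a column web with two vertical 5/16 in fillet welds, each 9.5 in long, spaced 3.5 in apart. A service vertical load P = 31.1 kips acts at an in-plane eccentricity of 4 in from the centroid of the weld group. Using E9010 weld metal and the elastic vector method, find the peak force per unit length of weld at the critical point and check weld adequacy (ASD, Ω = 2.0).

E90XX → F_EXX = 90 ksi.
Total weld length L_w = 19 in. Treat welds as unit-width lines.
Polar moment about centroid: J = 2[d³/12 + d(b/2)²] = 2[9.5³/12 + 9.5×1.75²] = 201.1 in³.
Direct shear f_v = P/L_w = 31.1 / 19 = 1.637 kip/in (vertical).
Torsion M = P·e = 31.1 × 4 = 124.4 kip·in.
Critical point at (x, y) = (1.75, 4.75) from centroid. f_tx = M·y/J = 2.939 kip/in; f_ty = M·x/J = 1.083 kip/in.
Resultant f_max = √[f_tx² + (f_v + f_ty)²] = √[2.939² + (1.637 + 1.083)²] = 4.004 kip/in.
Capacity per unit length: r_n/Ω = (1/2.0) × 0.6 × 90 × (0.707 × 0.3125) = 5.965 kip/in.
4.004 ≤ 5.965 → adequate.

f_max ≈ 4 kip/in; adequate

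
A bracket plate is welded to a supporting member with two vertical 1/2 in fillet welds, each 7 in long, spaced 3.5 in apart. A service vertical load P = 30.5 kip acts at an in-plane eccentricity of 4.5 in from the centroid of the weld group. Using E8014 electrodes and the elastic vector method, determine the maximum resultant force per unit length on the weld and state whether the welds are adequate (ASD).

E80XX → F_EXX = 80 ksi.
Total weld length L_w = 14 in. Treat welds as unit-width lines.
Polar moment about centroid: J = 2[d³/12 + d(b/2)²] = 2[7³/12 + 7×1.75²] = 100 in³.
Direct shear f_v = P/L_w = 30.5 / 14 = 2.179 kip/in (vertical).
Torsion M = P·e = 30.5 × 4.5 = 137.25 kip·in.
Critical point at (x, y) = (1.75, 3.5) from centroid. f_tx = M·y/J = 4.802 kip/in; f_ty = M·x/J = 2.401 kip/in.
Resultant f_max = √[f_tx² + (f_v + f_ty)²] = √[4.802² + (2.179 + 2.401)²] = 6.635 kip/in.
Capacity per unit length: r_n/Ω = (1/2.0) × 0.6 × 80 × (0.707 × 0.5) = 8.484 kip/in.
6.635 ≤ 8.484 → adequate.

f_max ≈ 6.64 kip/in; adequate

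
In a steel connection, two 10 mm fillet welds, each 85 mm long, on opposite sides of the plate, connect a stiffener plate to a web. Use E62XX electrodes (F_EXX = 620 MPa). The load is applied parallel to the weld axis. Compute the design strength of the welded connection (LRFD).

Effective throat t_e = 0.707 × 10 = 7.07 mm.
Total length L = 170 mm; A_we = 7.07 × 170 = 1202 mm².
F_nw = 0.6 F_EXX = 0.6 × 620 = 372 MPa.
φR_n = 0.75 × 372 × 1202 × 10⁻³ = 335.3 kN.

φR_n ≈ 335 kN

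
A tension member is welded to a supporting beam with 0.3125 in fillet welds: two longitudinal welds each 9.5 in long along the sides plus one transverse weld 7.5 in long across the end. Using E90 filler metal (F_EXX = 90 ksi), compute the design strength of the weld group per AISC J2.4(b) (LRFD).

φR_n ≈ 245 kip

t_e = 0.707 × 0.3125 = 0.2209 in.
R_nwl = 0.6 × 90 × 0.2209 × 19 = 226.7 kip (longitudinal, 2 welds).
R_nwt = 0.6 × 90 × 0.2209 × 7.5 = 89.48 kip (transverse, base value).
(i) R_nwl + R_nwt = 316.2 kip; (ii) 0.85 R_nwl + 1.5 R_nwt = 326.9 kip.
R_n = max = 326.9 kip [governs: (ii)]; φR_n = 245.2 kip.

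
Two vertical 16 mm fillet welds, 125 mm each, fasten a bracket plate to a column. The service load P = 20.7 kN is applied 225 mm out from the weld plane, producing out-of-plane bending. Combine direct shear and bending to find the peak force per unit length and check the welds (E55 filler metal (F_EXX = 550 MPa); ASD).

L_w = 2 × 125 = 250 mm; section modulus (unit throat) S = 2 × L²/6 = 5208 mm².
Direct shear f_v = P/L_w = 20.7×10³/250 = 82.8 N/mm.
Moment M = P × e = 20.7×10³ × 225 = 4657500 N·mm; bending f_b = M/S = 894.2 N/mm.
f_max = √(f_v² + f_b²) = √(82.8² + 894.2²) = 898.1 N/mm.
r_n/Ω = (1/2.0) × 0.6 × 550 × (0.707 × 16) = 1866 N/mm → adequate.

f_max ≈ 898 N/mm; adequate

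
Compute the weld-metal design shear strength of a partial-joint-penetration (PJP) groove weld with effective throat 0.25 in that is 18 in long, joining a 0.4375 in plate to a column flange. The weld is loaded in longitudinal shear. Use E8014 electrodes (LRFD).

E80XX → F_EXX = 80 ksi.
Effective throat (given) t_e = 0.25 in.
A_we = 0.25 × 18 = 4.5 in².
F_nw = 0.6 F_EXX = 48 ksi.
φR_n = 0.75 × 48 × 4.5 = 162 kips.

φR_n ≈ 162 kips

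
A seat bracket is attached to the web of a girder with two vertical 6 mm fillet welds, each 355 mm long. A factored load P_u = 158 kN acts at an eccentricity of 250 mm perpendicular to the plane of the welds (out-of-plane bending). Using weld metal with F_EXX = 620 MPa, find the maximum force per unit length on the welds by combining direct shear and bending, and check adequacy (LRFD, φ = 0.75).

f_max ≈ 966 N/mm; adequate

L_w = 2 × 355 = 710 mm; section modulus (unit throat) S = 2 × L²/6 = 42010 mm².
Direct shear f_v = P/L_w = 158×10³/710 = 222.5 N/mm.
Moment M = P × e = 158×10³ × 250 = 39500000 N·mm; bending f_b = M/S = 940.3 N/mm.
f_max = √(f_v² + f_b²) = √(222.5² + 940.3²) = 966.3 N/mm.
φr_n = 0.75 × 0.6 × 620 × (0.707 × 6) = 1184 N/mm → adequate.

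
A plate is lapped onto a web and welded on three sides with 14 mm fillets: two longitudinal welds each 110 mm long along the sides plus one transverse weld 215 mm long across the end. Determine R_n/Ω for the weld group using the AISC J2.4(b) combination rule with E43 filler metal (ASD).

R_n/Ω ≈ 651 kN

E43XX → F_EXX = 430 MPa.
t_e = 0.707 × 14 = 9.898 mm.
R_nwl = 0.6 × 430 × 9.898 × 220 × 10⁻³ = 561.8 kN (longitudinal, 2 welds).
R_nwt = 0.6 × 430 × 9.898 × 215 × 10⁻³ = 549 kN (transverse, base value).
(i) R_nwl + R_nwt = 1111 kN; (ii) 0.85 R_nwl + 1.5 R_nwt = 1301 kN.
R_n = max = 1301 kN [governs: (ii)]; R_n/Ω = 650.6 kN.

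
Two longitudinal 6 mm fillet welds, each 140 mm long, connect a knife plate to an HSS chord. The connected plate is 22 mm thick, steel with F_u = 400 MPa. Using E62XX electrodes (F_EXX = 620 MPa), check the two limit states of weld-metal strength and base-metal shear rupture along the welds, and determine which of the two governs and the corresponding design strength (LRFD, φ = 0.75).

φR_n ≈ 331 kN (weld metal governs)

t_e = 0.707 × 6 = 4.242 mm; L = 280 mm.
Weld metal: φR_n = 0.75 × 0.6 × 620 × 4.242 × 280 × 10⁻³ = 331.4 kN.
Base metal (shear rupture): φR_n = 0.75 × 0.6 × 400 × 22 × 280 × 10⁻³ = 1109 kN.
Governing: weld metal.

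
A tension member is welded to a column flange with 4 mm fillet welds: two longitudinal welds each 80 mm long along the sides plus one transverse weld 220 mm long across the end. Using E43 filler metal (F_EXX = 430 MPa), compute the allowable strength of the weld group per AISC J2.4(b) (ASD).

R_n/Ω ≈ 170 kN

t_e = 0.707 × 4 = 2.828 mm.
R_nwl = 0.6 × 430 × 2.828 × 160 × 10⁻³ = 116.7 kN (longitudinal, 2 welds).
R_nwt = 0.6 × 430 × 2.828 × 220 × 10⁻³ = 160.5 kN (transverse, base value).
(i) R_nwl + R_nwt = 277.3 kN; (ii) 0.85 R_nwl + 1.5 R_nwt = 340 kN.
R_n = max = 340 kN [governs: (ii)]; R_n/Ω = 170 kN.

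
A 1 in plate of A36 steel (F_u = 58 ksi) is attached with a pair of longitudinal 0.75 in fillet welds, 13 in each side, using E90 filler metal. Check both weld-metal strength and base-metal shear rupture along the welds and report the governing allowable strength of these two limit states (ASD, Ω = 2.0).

R_n/Ω ≈ 372 kips (weld metal governs)

E90XX → F_EXX = 90 ksi.
t_e = 0.707 × 0.75 = 0.5302 in; L = 26 in.
Weld metal: R_n/Ω = (1/2.0) × 0.6 × 90 × 0.5302 × 26 = 372.2 kips.
Base metal (shear rupture): R_n/Ω = (1/2.0) × 0.6 × 58 × 1 × 26 = 452.4 kips.
Governing: weld metal.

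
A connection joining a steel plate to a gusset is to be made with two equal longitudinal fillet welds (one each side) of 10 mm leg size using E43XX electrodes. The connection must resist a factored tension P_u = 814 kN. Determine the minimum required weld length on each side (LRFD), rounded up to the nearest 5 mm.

E43XX → F_EXX = 430 MPa.
Throat t_e = 0.707 × 10 = 7.07 mm.
φr_n = 0.75 × 0.6 × 430 × 7.07 × 10⁻³ = 1.368 kN/mm.
L_req = P_u / φr_n = 814 / 1.368 = 595 mm total.
Per side: 595 / 2 = 297.5 mm.
Round up → use L = 300 mm on each side.

L = 300 mm on each side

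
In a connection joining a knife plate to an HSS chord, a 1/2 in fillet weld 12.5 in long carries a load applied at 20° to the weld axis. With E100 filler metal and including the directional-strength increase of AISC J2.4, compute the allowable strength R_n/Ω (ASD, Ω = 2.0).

R_n/Ω ≈ 146 kip

E100XX → F_EXX = 100 ksi.
t_e = 0.707 × 0.5 = 0.3535 in; A_we = 0.3535 × 12.5 = 4.419 in².
Directional factor: 1.0 + 0.5 sin^1.5(20°) = 1.1.
F_nw = 0.6 × 100 × 1.1 = 66 ksi.
R_n/Ω = (66 × 4.419) / 2.0 = 145.8 kip.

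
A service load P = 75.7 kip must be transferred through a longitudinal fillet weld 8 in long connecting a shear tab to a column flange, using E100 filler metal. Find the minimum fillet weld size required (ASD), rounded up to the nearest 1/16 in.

w = 1/2 in

E100XX → F_EXX = 100 ksi.
Total weld length L = 8 in.
Required throat t_e = P × Ω / (0.6 F_EXX × L) = 75.7 × 2.0 / (0.6 × 100 × 8) = 0.3154 in.
Required leg w = t_e / 0.707 = 0.4461 in → use 1/2 in.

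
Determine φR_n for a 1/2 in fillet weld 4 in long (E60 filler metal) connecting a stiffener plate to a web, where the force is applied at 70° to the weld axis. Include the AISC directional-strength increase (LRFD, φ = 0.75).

E60XX → F_EXX = 60 ksi.
t_e = 0.707 × 0.5 = 0.3535 in; A_we = 0.3535 × 4 = 1.414 in².
Directional factor: 1.0 + 0.5 sin^1.5(70°) = 1.455.
F_nw = 0.6 × 60 × 1.455 = 52.4 ksi.
φR_n = 0.75 × 52.4 × 1.414 = 55.57 kip.

φR_n ≈ 55.6 kip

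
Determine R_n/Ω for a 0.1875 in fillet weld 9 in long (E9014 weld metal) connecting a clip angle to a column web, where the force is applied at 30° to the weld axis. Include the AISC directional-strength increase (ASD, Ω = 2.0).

R_n/Ω ≈ 37.9 kip

E90XX → F_EXX = 90 ksi.
t_e = 0.707 × 0.1875 = 0.1326 in; A_we = 0.1326 × 9 = 1.193 in².
Directional factor: 1.0 + 0.5 sin^1.5(30°) = 1.177.
F_nw = 0.6 × 90 × 1.177 = 63.55 ksi.
R_n/Ω = (63.55 × 1.193) / 2.0 = 37.91 kip.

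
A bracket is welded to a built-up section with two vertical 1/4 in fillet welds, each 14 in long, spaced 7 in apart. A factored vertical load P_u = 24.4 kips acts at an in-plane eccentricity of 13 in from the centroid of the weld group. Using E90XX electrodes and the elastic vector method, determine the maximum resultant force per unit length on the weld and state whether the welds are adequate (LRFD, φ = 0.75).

E90XX → F_EXX = 90 ksi.
Total weld length L_w = 28 in. Treat welds as unit-width lines.
Polar moment about centroid: J = 2[d³/12 + d(b/2)²] = 2[14³/12 + 14×3.5²] = 800.3 in³.
Direct shear f_v = P/L_w = 24.4 / 28 = 0.8714 kip/in (vertical).
Torsion M = P·e = 24.4 × 13 = 317.2 kip·in.
Critical point at (x, y) = (3.5, 7) from centroid. f_tx = M·y/J = 2.774 kip/in; f_ty = M·x/J = 1.387 kip/in.
Resultant f_max = √[f_tx² + (f_v + f_ty)²] = √[2.774² + (0.8714 + 1.387)²] = 3.577 kip/in.
Capacity per unit length: φr_n = 0.75 × 0.6 × 90 × (0.707 × 0.25) = 7.158 kip/in.
3.577 ≤ 7.158 → adequate.

f_max ≈ 3.58 kip/in; adequate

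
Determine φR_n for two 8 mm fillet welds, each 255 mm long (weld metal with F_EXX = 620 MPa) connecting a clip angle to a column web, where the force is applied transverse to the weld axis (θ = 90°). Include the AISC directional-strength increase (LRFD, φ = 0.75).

t_e = 0.707 × 8 = 5.656 mm; A_we = 5.656 × 510 = 2885 mm².
Directional factor: 1.0 + 0.5 sin^1.5(90°) = 1.5.
F_nw = 0.6 × 620 × 1.5 = 558 MPa.
φR_n = 0.75 × 558 × 2885 × 10⁻³ = 1207 kN.

φR_n ≈ 1210 kN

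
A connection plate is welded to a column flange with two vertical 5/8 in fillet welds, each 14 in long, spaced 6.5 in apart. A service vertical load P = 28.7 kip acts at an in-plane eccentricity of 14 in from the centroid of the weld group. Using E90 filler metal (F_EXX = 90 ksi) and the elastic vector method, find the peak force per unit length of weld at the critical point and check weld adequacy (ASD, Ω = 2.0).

Total weld length L_w = 28 in. Treat welds as unit-width lines.
Polar moment about centroid: J = 2[d³/12 + d(b/2)²] = 2[14³/12 + 14×3.25²] = 753.1 in³.
Direct shear f_v = P/L_w = 28.7 / 28 = 1.025 kip/in (vertical).
Torsion M = P·e = 28.7 × 14 = 401.8 kip·in.
Critical point at (x, y) = (3.25, 7) from centroid. f_tx = M·y/J = 3.735 kip/in; f_ty = M·x/J = 1.734 kip/in.
Resultant f_max = √[f_tx² + (f_v + f_ty)²] = √[3.735² + (1.025 + 1.734)²] = 4.643 kip/in.
Capacity per unit length: r_n/Ω = (1/2.0) × 0.6 × 90 × (0.707 × 0.625) = 11.93 kip/in.
4.643 ≤ 11.93 → adequate.

f_max ≈ 4.64 kip/in; adequate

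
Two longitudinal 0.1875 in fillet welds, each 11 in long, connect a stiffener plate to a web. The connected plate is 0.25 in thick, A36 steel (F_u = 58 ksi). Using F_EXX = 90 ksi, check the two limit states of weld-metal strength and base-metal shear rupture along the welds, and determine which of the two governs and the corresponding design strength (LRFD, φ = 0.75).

φR_n ≈ 118 kips (weld metal governs)

t_e = 0.707 × 0.1875 = 0.1326 in; L = 22 in.
Weld metal: φR_n = 0.75 × 0.6 × 90 × 0.1326 × 22 = 118.1 kips.
Base metal (shear rupture): φR_n = 0.75 × 0.6 × 58 × 0.25 × 22 = 143.5 kips.
Governing: weld metal.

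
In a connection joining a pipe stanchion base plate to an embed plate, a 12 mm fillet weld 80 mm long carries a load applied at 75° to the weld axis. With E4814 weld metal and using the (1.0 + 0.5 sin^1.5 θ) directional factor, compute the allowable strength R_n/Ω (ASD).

E48XX → F_EXX = 480 MPa.
t_e = 0.707 × 12 = 8.484 mm; A_we = 8.484 × 80 = 678.7 mm².
Directional factor: 1.0 + 0.5 sin^1.5(75°) = 1.475.
F_nw = 0.6 × 480 × 1.475 = 424.7 MPa.
R_n/Ω = (424.7 × 678.7) / 2.0 × 10⁻³ = 144.1 kN.

R_n/Ω ≈ 144 kN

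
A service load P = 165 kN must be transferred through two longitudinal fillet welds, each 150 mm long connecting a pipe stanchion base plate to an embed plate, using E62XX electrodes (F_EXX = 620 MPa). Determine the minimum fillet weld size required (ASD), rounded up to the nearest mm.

w = 5 mm

Total weld length L = 300 mm.
Required throat t_e = P × Ω / (0.6 F_EXX × L) = 165 × 2.0 / (0.6 × 620 × 300 × 10⁻³) = 2.957 mm.
Required leg w = t_e / 0.707 = 4.182 mm → use 5 mm.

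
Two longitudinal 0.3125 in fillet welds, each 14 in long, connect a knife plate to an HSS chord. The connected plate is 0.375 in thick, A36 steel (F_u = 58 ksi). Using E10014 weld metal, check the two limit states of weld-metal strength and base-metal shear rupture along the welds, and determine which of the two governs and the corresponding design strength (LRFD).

E100XX → F_EXX = 100 ksi.
t_e = 0.707 × 0.3125 = 0.2209 in; L = 28 in.
Weld metal: φR_n = 0.75 × 0.6 × 100 × 0.2209 × 28 = 278.4 kip.
Base metal (shear rupture): φR_n = 0.75 × 0.6 × 58 × 0.375 × 28 = 274 kip.
Governing: base-metal shear rupture.

φR_n ≈ 274 kip (base-metal shear rupture governs)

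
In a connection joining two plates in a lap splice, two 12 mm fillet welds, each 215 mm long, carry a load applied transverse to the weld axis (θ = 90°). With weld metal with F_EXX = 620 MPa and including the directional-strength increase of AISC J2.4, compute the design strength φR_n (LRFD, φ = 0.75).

t_e = 0.707 × 12 = 8.484 mm; A_we = 8.484 × 430 = 3648 mm².
Directional factor: 1.0 + 0.5 sin^1.5(90°) = 1.5.
F_nw = 0.6 × 620 × 1.5 = 558 MPa.
φR_n = 0.75 × 558 × 3648 × 10⁻³ = 1527 kN.

φR_n ≈ 1530 kN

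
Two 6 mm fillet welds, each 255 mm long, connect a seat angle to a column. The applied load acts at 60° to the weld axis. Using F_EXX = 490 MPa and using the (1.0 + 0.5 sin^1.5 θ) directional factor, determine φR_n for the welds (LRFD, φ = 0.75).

φR_n ≈ 669 kN

t_e = 0.707 × 6 = 4.242 mm; A_we = 4.242 × 510 = 2163 mm².
Directional factor: 1.0 + 0.5 sin^1.5(60°) = 1.403.
F_nw = 0.6 × 490 × 1.403 = 412.5 MPa.
φR_n = 0.75 × 412.5 × 2163 × 10⁻³ = 669.3 kN.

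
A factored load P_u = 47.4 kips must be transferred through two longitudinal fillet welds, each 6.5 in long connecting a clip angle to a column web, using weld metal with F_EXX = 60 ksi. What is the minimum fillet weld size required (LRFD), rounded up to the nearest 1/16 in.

Total weld length L = 13 in.
Required throat t_e = P_u / (φ × 0.6 F_EXX × L) = 47.4 / (0.75 × 0.6 × 60 × 13) = 0.135 in.
Required leg w = t_e / 0.707 = 0.191 in → use 1/4 in.

w = 1/4 in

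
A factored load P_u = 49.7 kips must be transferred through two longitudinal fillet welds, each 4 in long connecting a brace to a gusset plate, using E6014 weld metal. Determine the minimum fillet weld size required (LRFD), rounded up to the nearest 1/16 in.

w = 3/8 in

E60XX → F_EXX = 60 ksi.
Total weld length L = 8 in.
Required throat t_e = P_u / (φ × 0.6 F_EXX × L) = 49.7 / (0.75 × 0.6 × 60 × 8) = 0.2301 in.
Required leg w = t_e / 0.707 = 0.3254 in → use 3/8 in.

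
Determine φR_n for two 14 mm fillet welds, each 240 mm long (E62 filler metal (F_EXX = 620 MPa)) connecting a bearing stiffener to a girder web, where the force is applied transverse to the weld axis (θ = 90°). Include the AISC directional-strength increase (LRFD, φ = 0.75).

φR_n ≈ 1990 kN

t_e = 0.707 × 14 = 9.898 mm; A_we = 9.898 × 480 = 4751 mm².
Directional factor: 1.0 + 0.5 sin^1.5(90°) = 1.5.
F_nw = 0.6 × 620 × 1.5 = 558 MPa.
φR_n = 0.75 × 558 × 4751 × 10⁻³ = 1988 kN.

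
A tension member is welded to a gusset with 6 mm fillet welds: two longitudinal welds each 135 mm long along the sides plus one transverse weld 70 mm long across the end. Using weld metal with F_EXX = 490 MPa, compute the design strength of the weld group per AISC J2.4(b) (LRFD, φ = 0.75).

t_e = 0.707 × 6 = 4.242 mm.
R_nwl = 0.6 × 490 × 4.242 × 270 × 10⁻³ = 336.7 kN (longitudinal, 2 welds).
R_nwt = 0.6 × 490 × 4.242 × 70 × 10⁻³ = 87.3 kN (transverse, base value).
(i) R_nwl + R_nwt = 424 kN; (ii) 0.85 R_nwl + 1.5 R_nwt = 417.2 kN.
R_n = max = 424 kN [governs: (i)]; φR_n = 318 kN.

φR_n ≈ 318 kN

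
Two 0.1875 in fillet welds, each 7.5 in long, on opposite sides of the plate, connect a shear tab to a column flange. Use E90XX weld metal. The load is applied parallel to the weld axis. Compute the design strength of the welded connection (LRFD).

E90XX → F_EXX = 90 ksi.
Effective throat t_e = 0.707 × 0.1875 = 0.1326 in.
Total length L = 15 in; A_we = 0.1326 × 15 = 1.988 in².
F_nw = 0.6 F_EXX = 0.6 × 90 = 54 ksi.
φR_n = 0.75 × 54 × 1.988 = 80.53 kip.

φR_n ≈ 80.5 kip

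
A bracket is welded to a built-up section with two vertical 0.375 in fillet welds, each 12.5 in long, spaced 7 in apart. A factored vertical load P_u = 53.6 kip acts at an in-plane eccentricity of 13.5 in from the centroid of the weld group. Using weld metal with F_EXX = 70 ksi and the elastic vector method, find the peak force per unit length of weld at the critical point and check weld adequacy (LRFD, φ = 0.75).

Total weld length L_w = 25 in. Treat welds as unit-width lines.
Polar moment about centroid: J = 2[d³/12 + d(b/2)²] = 2[12.5³/12 + 12.5×3.5²] = 631.8 in³.
Direct shear f_v = P/L_w = 53.6 / 25 = 2.144 kip/in (vertical).
Torsion M = P·e = 53.6 × 13.5 = 723.6 kip·in.
Critical point at (x, y) = (3.5, 6.25) from centroid. f_tx = M·y/J = 7.158 kip/in; f_ty = M·x/J = 4.009 kip/in.
Resultant f_max = √[f_tx² + (f_v + f_ty)²] = √[7.158² + (2.144 + 4.009)²] = 9.439 kip/in.
Capacity per unit length: φr_n = 0.75 × 0.6 × 70 × (0.707 × 0.375) = 8.351 kip/in.
9.439 > 8.351 → NOT adequate.

f_max ≈ 9.44 kip/in; NOT adequate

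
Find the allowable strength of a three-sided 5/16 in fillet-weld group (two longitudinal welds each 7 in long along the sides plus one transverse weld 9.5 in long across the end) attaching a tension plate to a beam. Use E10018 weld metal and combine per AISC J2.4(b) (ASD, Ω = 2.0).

E100XX → F_EXX = 100 ksi.
t_e = 0.707 × 0.3125 = 0.2209 in.
R_nwl = 0.6 × 100 × 0.2209 × 14 = 185.6 kip (longitudinal, 2 welds).
R_nwt = 0.6 × 100 × 0.2209 × 9.5 = 125.9 kip (transverse, base value).
(i) R_nwl + R_nwt = 311.5 kip; (ii) 0.85 R_nwl + 1.5 R_nwt = 346.7 kip.
R_n = max = 346.7 kip [governs: (ii)]; R_n/Ω = 173.3 kip.

R_n/Ω ≈ 173 kip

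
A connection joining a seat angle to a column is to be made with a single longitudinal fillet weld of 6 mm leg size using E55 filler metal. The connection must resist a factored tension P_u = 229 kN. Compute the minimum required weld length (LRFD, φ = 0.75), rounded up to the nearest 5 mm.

L = 220 mm

E55XX → F_EXX = 550 MPa.
Throat t_e = 0.707 × 6 = 4.242 mm.
φr_n = 0.75 × 0.6 × 550 × 4.242 × 10⁻³ = 1.05 kN/mm.
L_req = P_u / φr_n = 229 / 1.05 = 218.1 mm total.
Round up → use L = 220 mm.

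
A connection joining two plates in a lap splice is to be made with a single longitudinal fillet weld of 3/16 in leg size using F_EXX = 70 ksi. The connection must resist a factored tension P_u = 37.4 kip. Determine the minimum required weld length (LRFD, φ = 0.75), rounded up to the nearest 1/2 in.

Throat t_e = 0.707 × 0.1875 = 0.1326 in.
φr_n = 0.75 × 0.6 × 70 × 0.1326 = 4.176 kip/in.
L_req = P_u / φr_n = 37.4 / 4.176 = 8.957 in total.
Round up → use L = 9 in.

L = 9 in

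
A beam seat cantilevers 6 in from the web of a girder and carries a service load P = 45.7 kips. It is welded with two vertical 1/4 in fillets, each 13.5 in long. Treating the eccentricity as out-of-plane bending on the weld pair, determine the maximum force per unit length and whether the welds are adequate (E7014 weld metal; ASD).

f_max ≈ 4.82 kip/in; NOT adequate

E70XX → F_EXX = 70 ksi.
L_w = 2 × 13.5 = 27 in; section modulus (unit throat) S = 2 × L²/6 = 60.75 in².
Direct shear f_v = P/L_w = 45.7/27 = 1.693 kip/in.
Moment M = P × e = 45.7 × 6 = 274.2 kip·in; bending f_b = M/S = 4.514 kip/in.
f_max = √(f_v² + f_b²) = √(1.693² + 4.514²) = 4.821 kip/in.
r_n/Ω = (1/2.0) × 0.6 × 70 × (0.707 × 0.25) = 3.712 kip/in → NOT adequate.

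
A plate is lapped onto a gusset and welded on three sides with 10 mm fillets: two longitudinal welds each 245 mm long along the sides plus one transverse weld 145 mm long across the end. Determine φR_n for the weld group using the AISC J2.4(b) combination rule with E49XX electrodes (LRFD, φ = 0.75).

φR_n ≈ 990 kN

E49XX → F_EXX = 490 MPa.
t_e = 0.707 × 10 = 7.07 mm.
R_nwl = 0.6 × 490 × 7.07 × 490 × 10⁻³ = 1019 kN (longitudinal, 2 welds).
R_nwt = 0.6 × 490 × 7.07 × 145 × 10⁻³ = 301.4 kN (transverse, base value).
(i) R_nwl + R_nwt = 1320 kN; (ii) 0.85 R_nwl + 1.5 R_nwt = 1318 kN.
R_n = max = 1320 kN [governs: (i)]; φR_n = 989.9 kN.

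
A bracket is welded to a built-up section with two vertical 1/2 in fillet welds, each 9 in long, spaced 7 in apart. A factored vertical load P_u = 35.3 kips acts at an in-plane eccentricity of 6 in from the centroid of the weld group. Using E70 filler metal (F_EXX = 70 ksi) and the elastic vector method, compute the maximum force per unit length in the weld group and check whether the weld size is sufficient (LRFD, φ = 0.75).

Total weld length L_w = 18 in. Treat welds as unit-width lines.
Polar moment about centroid: J = 2[d³/12 + d(b/2)²] = 2[9³/12 + 9×3.5²] = 342 in³.
Direct shear f_v = P/L_w = 35.3 / 18 = 1.961 kip/in (vertical).
Torsion M = P·e = 35.3 × 6 = 211.8 kip·in.
Critical point at (x, y) = (3.5, 4.5) from centroid. f_tx = M·y/J = 2.787 kip/in; f_ty = M·x/J = 2.168 kip/in.
Resultant f_max = √[f_tx² + (f_v + f_ty)²] = √[2.787² + (1.961 + 2.168)²] = 4.981 kip/in.
Capacity per unit length: φr_n = 0.75 × 0.6 × 70 × (0.707 × 0.5) = 11.14 kip/in.
4.981 ≤ 11.14 → adequate.

f_max ≈ 4.98 kip/in; adequate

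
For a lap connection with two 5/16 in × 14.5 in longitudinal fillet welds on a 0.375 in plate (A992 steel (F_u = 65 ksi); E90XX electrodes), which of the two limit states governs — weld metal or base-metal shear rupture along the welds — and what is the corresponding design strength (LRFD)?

φR_n ≈ 259 kip (weld metal governs)

E90XX → F_EXX = 90 ksi.
t_e = 0.707 × 0.3125 = 0.2209 in; L = 29 in.
Weld metal: φR_n = 0.75 × 0.6 × 90 × 0.2209 × 29 = 259.5 kip.
Base metal (shear rupture): φR_n = 0.75 × 0.6 × 65 × 0.375 × 29 = 318.1 kip.
Governing: weld metal.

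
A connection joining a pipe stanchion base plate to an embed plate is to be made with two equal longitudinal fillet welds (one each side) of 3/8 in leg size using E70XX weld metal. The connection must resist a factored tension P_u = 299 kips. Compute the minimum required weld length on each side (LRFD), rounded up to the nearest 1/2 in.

E70XX → F_EXX = 70 ksi.
Throat t_e = 0.707 × 0.375 = 0.2651 in.
φr_n = 0.75 × 0.6 × 70 × 0.2651 = 8.351 kips/in.
L_req = P_u / φr_n = 299 / 8.351 = 35.8 in total.
Per side: 35.8 / 2 = 17.9 in.
Round up → use L = 18 in on each side.

L = 18 in on each side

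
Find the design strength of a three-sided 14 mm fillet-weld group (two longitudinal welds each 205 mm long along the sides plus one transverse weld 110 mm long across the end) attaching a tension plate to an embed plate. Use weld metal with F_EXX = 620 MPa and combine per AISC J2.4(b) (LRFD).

φR_n ≈ 1440 kN

t_e = 0.707 × 14 = 9.898 mm.
R_nwl = 0.6 × 620 × 9.898 × 410 × 10⁻³ = 1510 kN (longitudinal, 2 welds).
R_nwt = 0.6 × 620 × 9.898 × 110 × 10⁻³ = 405 kN (transverse, base value).
(i) R_nwl + R_nwt = 1915 kN; (ii) 0.85 R_nwl + 1.5 R_nwt = 1891 kN.
R_n = max = 1915 kN [governs: (i)]; φR_n = 1436 kN.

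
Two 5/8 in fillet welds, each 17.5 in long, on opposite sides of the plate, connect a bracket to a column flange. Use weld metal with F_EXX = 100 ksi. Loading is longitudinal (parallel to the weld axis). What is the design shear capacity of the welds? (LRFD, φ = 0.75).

φR_n ≈ 696 kip

Effective throat t_e = 0.707 × 0.625 = 0.4419 in.
Total length L = 35 in; A_we = 0.4419 × 35 = 15.47 in².
F_nw = 0.6 F_EXX = 0.6 × 100 = 60 ksi.
φR_n = 0.75 × 60 × 15.47 = 696 kip.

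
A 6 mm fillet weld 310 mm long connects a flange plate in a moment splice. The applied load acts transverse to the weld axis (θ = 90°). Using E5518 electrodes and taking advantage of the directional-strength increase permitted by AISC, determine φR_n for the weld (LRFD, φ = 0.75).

E55XX → F_EXX = 550 MPa.
t_e = 0.707 × 6 = 4.242 mm; A_we = 4.242 × 310 = 1315 mm².
Directional factor: 1.0 + 0.5 sin^1.5(90°) = 1.5.
F_nw = 0.6 × 550 × 1.5 = 495 MPa.
φR_n = 0.75 × 495 × 1315 × 10⁻³ = 488.2 kN.

φR_n ≈ 488 kN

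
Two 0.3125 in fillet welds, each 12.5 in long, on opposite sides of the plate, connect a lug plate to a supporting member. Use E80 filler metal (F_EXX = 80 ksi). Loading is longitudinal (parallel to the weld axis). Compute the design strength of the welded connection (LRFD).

φR_n ≈ 199 kips

Effective throat t_e = 0.707 × 0.3125 = 0.2209 in.
Total length L = 25 in; A_we = 0.2209 × 25 = 5.523 in².
F_nw = 0.6 F_EXX = 0.6 × 80 = 48 ksi.
φR_n = 0.75 × 48 × 5.523 = 198.8 kips.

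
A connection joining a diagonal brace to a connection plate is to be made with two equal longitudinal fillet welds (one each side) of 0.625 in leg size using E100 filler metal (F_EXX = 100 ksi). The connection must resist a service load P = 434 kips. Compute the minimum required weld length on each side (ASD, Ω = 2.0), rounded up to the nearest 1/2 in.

L = 16.5 in on each side

Throat t_e = 0.707 × 0.625 = 0.4419 in.
r_n/Ω = (0.6 × 100 × 0.4419) / 2.0 = 13.26 kip/in.
L_req = P / (r_n/Ω) = 434 / 13.26 = 32.74 in total.
Per side: 32.74 / 2 = 16.37 in.
Round up → use L = 16.5 in on each side.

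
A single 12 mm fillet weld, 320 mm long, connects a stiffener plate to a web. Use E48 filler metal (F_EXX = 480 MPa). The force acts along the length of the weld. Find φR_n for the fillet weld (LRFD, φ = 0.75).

φR_n ≈ 586 kN

Effective throat t_e = 0.707 × 12 = 8.484 mm.
Total length L = 320 mm; A_we = 8.484 × 320 = 2715 mm².
F_nw = 0.6 F_EXX = 0.6 × 480 = 288 MPa.
φR_n = 0.75 × 288 × 2715 × 10⁻³ = 586.4 kN.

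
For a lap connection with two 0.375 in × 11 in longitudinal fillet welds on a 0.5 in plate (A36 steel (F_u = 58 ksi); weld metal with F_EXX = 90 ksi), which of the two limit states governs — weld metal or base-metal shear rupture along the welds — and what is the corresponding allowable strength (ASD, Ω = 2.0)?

t_e = 0.707 × 0.375 = 0.2651 in; L = 22 in.
Weld metal: R_n/Ω = (1/2.0) × 0.6 × 90 × 0.2651 × 22 = 157.5 kips.
Base metal (shear rupture): R_n/Ω = (1/2.0) × 0.6 × 58 × 0.5 × 22 = 191.4 kips.
Governing: weld metal.

R_n/Ω ≈ 157 kips (weld metal governs)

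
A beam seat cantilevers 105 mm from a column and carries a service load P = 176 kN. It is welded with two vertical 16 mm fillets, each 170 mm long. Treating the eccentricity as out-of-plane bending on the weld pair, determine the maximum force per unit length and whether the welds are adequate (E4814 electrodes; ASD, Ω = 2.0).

E48XX → F_EXX = 480 MPa.
L_w = 2 × 170 = 340 mm; section modulus (unit throat) S = 2 × L²/6 = 9633 mm².
Direct shear f_v = P/L_w = 176×10³/340 = 517.6 N/mm.
Moment M = P × e = 176×10³ × 105 = 18480000 N·mm; bending f_b = M/S = 1918 N/mm.
f_max = √(f_v² + f_b²) = √(517.6² + 1918²) = 1987 N/mm.
r_n/Ω = (1/2.0) × 0.6 × 480 × (0.707 × 16) = 1629 N/mm → NOT adequate.

f_max ≈ 1990 N/mm; NOT adequate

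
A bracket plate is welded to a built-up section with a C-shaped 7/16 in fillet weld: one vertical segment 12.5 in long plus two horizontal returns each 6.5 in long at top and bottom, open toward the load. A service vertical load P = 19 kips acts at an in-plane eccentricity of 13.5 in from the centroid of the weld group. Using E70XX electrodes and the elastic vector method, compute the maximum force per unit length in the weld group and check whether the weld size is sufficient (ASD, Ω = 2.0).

f_max ≈ 3.1 kip/in; adequate

E70XX → F_EXX = 70 ksi.
Total weld length L_w = 25.5 in. Treat welds as unit-width lines.
Centroid: x̄ = 2×6.5×3.25 / 25.5 = 1.657 in from the vertical weld.
Polar moment about centroid: J = I_x + I_y = [12.5³/12 + 2×6.5×6.25²] + [12.5×1.657² + 2(6.5³/12 + 6.5×1.593²)] = 783.7 in³.
Direct shear f_v = P/L_w = 19 / 25.5 = 0.7451 kip/in (vertical).
Torsion M = P·e = 19 × 13.5 = 256.5 kip·in.
Critical point at (x, y) = (4.843, 6.25) from centroid. f_tx = M·y/J = 2.046 kip/in; f_ty = M·x/J = 1.585 kip/in.
Resultant f_max = √[f_tx² + (f_v + f_ty)²] = √[2.046² + (0.7451 + 1.585)²] = 3.101 kip/in.
Capacity per unit length: r_n/Ω = (1/2.0) × 0.6 × 70 × (0.707 × 0.4375) = 6.496 kip/in.
3.101 ≤ 6.496 → adequate.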